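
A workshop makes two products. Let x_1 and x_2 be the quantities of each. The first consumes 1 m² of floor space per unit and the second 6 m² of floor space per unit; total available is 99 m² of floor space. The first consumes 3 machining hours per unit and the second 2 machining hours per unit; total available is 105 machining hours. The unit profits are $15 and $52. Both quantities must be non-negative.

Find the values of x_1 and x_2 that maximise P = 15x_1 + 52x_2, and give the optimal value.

Vertices and P = 15x_1 + 52x_2:
  (0, 0) → P = 0
  (0, 33/2) → P = 858
  (35, 0) → P = 525
  (27, 12) → P = 1029

x_1 = 27, x_2 = 12, maximum P = 1029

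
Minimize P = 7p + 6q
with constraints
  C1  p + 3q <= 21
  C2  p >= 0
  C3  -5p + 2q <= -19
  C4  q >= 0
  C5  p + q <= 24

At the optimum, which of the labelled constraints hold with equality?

C3 and C4

Extreme points and P = 7p + 6q:
  (99/17, 86/17) → P = 1209/17
  (21, 0) → P = 147
  (19/5, 0) → P = 133/5

The minimum is at (19/5, 0). Substituting into each constraint, equality holds for C3 and C4; the remaining constraints have slack.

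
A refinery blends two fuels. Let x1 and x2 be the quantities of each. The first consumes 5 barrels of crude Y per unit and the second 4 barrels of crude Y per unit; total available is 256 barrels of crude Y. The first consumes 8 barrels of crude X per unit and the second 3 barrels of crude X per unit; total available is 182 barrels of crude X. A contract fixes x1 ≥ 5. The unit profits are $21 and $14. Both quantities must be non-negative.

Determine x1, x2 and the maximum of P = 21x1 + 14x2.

Extreme points and P = 21x1 + 14x2:
  (91/4, 0) → P = 1911/4
  (5, 0) → P = 105
  (5, 142/3) → P = 2303/3

x1 = 5, x2 = 142/3, maximum P = 2303/3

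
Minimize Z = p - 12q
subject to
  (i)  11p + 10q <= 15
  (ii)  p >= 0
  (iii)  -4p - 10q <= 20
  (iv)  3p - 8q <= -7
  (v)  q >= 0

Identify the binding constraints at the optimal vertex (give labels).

(i) and (ii)

Corner points and Z = p - 12q:
  (0, 3/2) → Z = -18
  (25/59, 61/59) → Z = -707/59
  (0, 7/8) → Z = -21/2

The minimum is at (0, 3/2). Substituting into each constraint, equality holds for (i) and (ii); the remaining constraints have slack.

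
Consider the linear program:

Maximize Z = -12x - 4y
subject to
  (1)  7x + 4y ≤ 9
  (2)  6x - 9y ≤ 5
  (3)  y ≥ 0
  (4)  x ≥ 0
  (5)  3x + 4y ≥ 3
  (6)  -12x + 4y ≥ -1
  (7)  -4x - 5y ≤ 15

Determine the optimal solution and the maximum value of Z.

Extreme points and Z = -12x - 4y:
  (0, 9/4) → Z = -9
  (10/19, 101/76) → Z = -221/19
  (0, 3/4) → Z = -3
  (4/15, 11/20) → Z = -27/5

x = 0, y = 3/4, maximum Z = -3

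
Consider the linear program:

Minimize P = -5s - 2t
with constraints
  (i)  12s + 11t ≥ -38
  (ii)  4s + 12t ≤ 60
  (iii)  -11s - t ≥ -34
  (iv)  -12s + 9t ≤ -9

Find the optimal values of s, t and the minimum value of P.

s = 105/37, t = 103/37, minimum P = -731/37

Corner points and P = -5s - 2t:
  (412/109, -826/109) → P = -408/109
  (-81/80, -47/20) → P = 781/80
  (105/37, 103/37) → P = -731/37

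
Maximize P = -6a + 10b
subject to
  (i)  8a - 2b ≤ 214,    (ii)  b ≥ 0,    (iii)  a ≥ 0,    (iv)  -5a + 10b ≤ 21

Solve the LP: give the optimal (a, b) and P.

Vertices and P = -6a + 10b:
  (107/4, 0) → P = -321/2
  (1091/35, 619/35) → P = -356/35
  (0, 0) → P = 0
  (0, 21/10) → P = 21

a = 0, b = 21/10, maximum P = 21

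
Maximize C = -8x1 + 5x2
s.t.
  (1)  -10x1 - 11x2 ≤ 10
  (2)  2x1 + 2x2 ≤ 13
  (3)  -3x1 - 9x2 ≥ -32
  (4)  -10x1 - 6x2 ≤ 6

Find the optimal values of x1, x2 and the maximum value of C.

x1 = -41/12, x2 = 169/36, maximum C = 1829/36

Corner points and C = -8x1 + 5x2:
  (163/2, -75) → C = -1027
  (-3/25, -4/5) → C = -76/25
  (53/12, 25/12) → C = -299/12
  (-41/12, 169/36) → C = 1829/36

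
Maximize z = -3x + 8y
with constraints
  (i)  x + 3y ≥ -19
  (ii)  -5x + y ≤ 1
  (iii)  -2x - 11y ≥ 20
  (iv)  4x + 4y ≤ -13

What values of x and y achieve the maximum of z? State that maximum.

Feasible corners and z = -3x + 8y:
  (-11/8, -47/8) → z = -343/8
  (37/8, -63/8) → z = -615/8
  (-17/24, -61/24) → z = -437/24

x = -17/24, y = -61/24, maximum z = -437/24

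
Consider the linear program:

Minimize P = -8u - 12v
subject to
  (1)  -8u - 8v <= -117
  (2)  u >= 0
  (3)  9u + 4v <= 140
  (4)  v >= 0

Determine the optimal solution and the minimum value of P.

Corner points and P = -8u - 12v:
  (0, 117/8) → P = -351/2
  (117/8, 0) → P = -117
  (0, 35) → P = -420
  (140/9, 0) → P = -1120/9

u = 0, v = 35, minimum P = -420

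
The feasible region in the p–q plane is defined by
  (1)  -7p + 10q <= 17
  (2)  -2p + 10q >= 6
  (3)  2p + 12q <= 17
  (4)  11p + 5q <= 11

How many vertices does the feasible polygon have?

4

The feasible vertices (each the meet of two boundaries and inside every other half-plane) are:
  (-11/5, 4/25)
  (-17/52, 153/104)
  (2/3, 11/15)
  (47/122, 165/122)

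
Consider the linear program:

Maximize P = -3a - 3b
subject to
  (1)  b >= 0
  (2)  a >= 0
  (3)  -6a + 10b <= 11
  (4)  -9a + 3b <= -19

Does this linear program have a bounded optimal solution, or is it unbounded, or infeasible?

Feasible corners and P = -3a - 3b:
  (19/9, 0) → P = -19/3
  (223/72, 71/24) → P = -109/6
The feasible region has finitely many vertices and no improving ray; the maximum is -19/3 at (19/9, 0).

bounded optimum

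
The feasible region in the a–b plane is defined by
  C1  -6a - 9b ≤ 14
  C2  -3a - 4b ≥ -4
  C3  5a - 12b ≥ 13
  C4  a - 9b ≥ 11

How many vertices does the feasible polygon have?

3

Of the 6 pairwise boundary intersections, those satisfying every inequality are:
  (92/3, -22)
  (-3/7, -80/63)
  (80/31, -29/31)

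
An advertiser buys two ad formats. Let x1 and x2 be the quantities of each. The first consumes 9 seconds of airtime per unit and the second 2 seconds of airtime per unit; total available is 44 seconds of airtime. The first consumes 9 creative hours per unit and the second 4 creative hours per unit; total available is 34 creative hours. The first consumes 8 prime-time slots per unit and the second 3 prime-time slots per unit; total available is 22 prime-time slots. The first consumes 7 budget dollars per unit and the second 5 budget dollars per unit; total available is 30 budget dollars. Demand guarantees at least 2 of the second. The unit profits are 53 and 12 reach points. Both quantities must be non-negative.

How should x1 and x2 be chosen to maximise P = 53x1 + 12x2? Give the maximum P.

Feasible corners and P = 53x1 + 12x2:
  (0, 6) → P = 72
  (0, 2) → P = 24
  (20/19, 86/19) → P = 2092/19
  (2, 2) → P = 130

The optimum lies where 8x1 + 3x2 = 22 and x2 = 2.
Solving simultaneously gives x1 = 2, x2 = 2.

x1 = 2, x2 = 2, maximum P = 130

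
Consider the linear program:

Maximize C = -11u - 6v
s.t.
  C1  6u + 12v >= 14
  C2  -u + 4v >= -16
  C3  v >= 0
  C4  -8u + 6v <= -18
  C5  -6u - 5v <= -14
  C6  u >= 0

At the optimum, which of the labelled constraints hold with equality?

C4 and C5

Vertices and C = -11u - 6v:
  (7/3, 0) → C = -77/3
  (16, 0) → C = -176
  (87/38, 1/19) → C = -51/2
The feasible region is unbounded (it extends along (3, 4), (4, 1)), but C strictly decreases along every unbounded feasible direction, so there is no improving ray and the maximum is attained at a vertex.

The maximum is at (87/38, 1/19). Substituting into each constraint, equality holds for C4 and C5; the remaining constraints have slack.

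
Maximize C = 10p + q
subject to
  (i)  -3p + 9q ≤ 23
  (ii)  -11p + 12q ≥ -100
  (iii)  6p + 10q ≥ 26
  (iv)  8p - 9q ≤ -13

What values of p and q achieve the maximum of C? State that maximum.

p = 2, q = 29/9, maximum C = 209/9

Extreme points and C = 10p + q:
  (1/21, 18/7) → C = 64/21
  (2, 29/9) → C = 209/9
  (52/67, 143/67) → C = 663/67

The binding constraints are -3p + 9q = 23 and 8p - 9q = -13.
Solving simultaneously gives p = 2, q = 29/9.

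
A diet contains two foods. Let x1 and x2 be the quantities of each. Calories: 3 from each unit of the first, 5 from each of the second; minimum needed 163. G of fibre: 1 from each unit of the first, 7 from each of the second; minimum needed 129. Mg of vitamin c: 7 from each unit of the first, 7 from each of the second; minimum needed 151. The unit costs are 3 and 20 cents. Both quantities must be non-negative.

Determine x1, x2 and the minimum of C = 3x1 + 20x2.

x1 = 31, x2 = 14, minimum C = 373

Feasible corners and C = 3x1 + 20x2:
  (0, 163/5) → C = 652
  (129, 0) → C = 387
  (31, 14) → C = 373
The feasible region is unbounded (it extends along (0, 1), (1, 0)), but C strictly increases along every unbounded feasible direction, so there is no improving ray and the minimum is attained at a vertex.

At the optimal vertex, 3x1 + 5x2 = 163 and x1 + 7x2 = 129.
Solving simultaneously gives x1 = 31, x2 = 14.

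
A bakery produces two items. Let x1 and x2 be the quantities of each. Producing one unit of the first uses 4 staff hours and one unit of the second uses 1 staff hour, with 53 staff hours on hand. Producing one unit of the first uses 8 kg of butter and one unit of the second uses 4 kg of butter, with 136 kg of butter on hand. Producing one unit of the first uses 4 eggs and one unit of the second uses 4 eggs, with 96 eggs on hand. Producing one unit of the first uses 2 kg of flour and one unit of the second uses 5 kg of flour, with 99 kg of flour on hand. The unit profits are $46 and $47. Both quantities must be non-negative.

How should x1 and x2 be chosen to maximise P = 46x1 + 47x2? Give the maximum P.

Feasible corners and P = 46x1 + 47x2:
  (0, 0) → P = 0
  (0, 99/5) → P = 4653/5
  (53/4, 0) → P = 1219/2
  (29/3, 43/3) → P = 3355/3
  (7, 17) → P = 1121

x1 = 7, x2 = 17, maximum P = 1121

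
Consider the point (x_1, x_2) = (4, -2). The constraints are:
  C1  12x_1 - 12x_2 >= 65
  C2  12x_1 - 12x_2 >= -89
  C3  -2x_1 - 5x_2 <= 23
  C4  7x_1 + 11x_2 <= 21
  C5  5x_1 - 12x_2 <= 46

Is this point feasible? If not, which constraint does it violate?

feasible

C1: 72 ≥ 65 ✓
C2: 72 ≥ -89 ✓
C3: 2 ≤ 23 ✓
C4: 6 ≤ 21 ✓
C5: 44 ≤ 46 ✓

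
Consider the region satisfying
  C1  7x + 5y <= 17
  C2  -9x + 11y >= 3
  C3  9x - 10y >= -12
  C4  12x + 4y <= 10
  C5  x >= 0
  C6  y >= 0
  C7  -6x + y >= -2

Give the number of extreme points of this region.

5

Pairwise boundary intersections that survive every other constraint:
  (0, 3/11)
  (25/57, 12/19)
  (1/3, 3/2)
  (0, 6/5)
  (1/2, 1)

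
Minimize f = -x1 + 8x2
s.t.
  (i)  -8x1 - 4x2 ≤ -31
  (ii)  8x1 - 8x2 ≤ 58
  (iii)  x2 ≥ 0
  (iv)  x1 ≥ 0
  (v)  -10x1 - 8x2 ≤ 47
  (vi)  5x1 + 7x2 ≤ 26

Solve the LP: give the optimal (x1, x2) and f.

x1 = 26/5, x2 = 0, minimum f = -26/5

Vertices and f = -x1 + 8x2:
  (31/8, 0) → f = -31/8
  (113/36, 53/36) → f = 311/36
  (26/5, 0) → f = -26/5

The optimum lies where x2 = 0 and 5x1 + 7x2 = 26.
Solving simultaneously gives x1 = 26/5, x2 = 0.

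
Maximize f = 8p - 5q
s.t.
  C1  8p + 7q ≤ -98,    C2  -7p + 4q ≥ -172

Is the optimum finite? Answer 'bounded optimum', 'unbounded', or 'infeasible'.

unbounded

From the feasible point (812/81, -2062/81), moving in the direction (-4, -7) keeps every constraint satisfied while f increases without bound.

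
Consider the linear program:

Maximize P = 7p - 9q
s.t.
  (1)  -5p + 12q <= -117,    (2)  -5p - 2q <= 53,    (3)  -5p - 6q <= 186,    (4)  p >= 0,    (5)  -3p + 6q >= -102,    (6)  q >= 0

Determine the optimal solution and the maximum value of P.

p = 87, q = 53/2, maximum P = 741/2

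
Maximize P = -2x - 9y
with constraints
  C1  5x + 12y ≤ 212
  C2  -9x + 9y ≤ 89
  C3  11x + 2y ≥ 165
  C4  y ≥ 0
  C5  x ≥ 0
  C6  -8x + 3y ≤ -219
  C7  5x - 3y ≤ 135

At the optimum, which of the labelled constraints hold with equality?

C6 and C7

Feasible corners and P = -2x - 9y:
  (1088/37, 601/111) → P = -3979/37
  (752/25, 77/15) → P = -2659/25
  (28, 5/3) → P = -71

The maximum is at (28, 5/3). Substituting into each constraint, equality holds for C6 and C7; the remaining constraints have slack.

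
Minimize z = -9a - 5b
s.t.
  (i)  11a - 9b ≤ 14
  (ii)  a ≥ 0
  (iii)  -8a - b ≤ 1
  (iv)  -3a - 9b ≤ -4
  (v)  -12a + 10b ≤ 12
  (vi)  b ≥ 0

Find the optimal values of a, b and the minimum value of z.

a = 124, b = 150, minimum z = -1866

Corner points and z = -9a - 5b:
  (9/7, 1/63) → z = -734/63
  (124, 150) → z = -1866
  (0, 4/9) → z = -20/9
  (0, 6/5) → z = -6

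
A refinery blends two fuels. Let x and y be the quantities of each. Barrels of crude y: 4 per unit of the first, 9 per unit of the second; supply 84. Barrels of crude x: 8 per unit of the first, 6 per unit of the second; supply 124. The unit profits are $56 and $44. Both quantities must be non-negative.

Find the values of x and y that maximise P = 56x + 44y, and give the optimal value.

x = 51/4, y = 11/3, maximum P = 2626/3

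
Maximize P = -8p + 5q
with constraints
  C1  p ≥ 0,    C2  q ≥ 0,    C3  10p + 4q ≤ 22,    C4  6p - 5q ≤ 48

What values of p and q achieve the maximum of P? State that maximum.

p = 0, q = 11/2, maximum P = 55/2

Vertices and P = -8p + 5q:
  (0, 0) → P = 0
  (0, 11/2) → P = 55/2
  (11/5, 0) → P = -88/5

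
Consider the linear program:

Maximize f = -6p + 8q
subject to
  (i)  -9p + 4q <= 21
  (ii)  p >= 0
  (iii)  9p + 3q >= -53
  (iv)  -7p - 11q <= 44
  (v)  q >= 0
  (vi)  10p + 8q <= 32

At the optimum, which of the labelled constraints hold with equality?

Extreme points and f = -6p + 8q:
  (0, 0) → f = 0
  (0, 4) → f = 32
  (16/5, 0) → f = -96/5

The maximum is at (0, 4). Substituting into each constraint, equality holds for (ii) and (vi); the remaining constraints have slack.

(ii) and (vi)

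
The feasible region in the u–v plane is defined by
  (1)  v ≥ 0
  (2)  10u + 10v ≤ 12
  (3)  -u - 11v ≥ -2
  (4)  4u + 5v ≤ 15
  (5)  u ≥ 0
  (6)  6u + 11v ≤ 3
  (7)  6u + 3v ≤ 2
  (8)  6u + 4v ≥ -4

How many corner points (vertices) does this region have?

5

Intersecting each pair of boundary lines and keeping only the points that satisfy every inequality leaves:
  (0, 0)
  (1/3, 0)
  (0, 2/11)
  (1/5, 9/55)
  (13/48, 1/8)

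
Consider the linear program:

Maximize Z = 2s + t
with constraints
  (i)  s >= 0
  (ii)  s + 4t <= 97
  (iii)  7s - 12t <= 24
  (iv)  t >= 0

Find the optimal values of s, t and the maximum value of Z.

Extreme points and Z = 2s + t:
  (0, 97/4) → Z = 97/4
  (0, 0) → Z = 0
  (63/2, 131/8) → Z = 635/8
  (24/7, 0) → Z = 48/7

s = 63/2, t = 131/8, maximum Z = 635/8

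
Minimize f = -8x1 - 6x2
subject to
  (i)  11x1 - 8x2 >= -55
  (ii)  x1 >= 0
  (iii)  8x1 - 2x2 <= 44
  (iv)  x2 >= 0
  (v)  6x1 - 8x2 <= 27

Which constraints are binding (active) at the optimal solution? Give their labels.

Corner points and f = -8x1 - 6x2:
  (0, 55/8) → f = -165/4
  (11, 22) → f = -220
  (0, 0) → f = 0
  (149/26, 12/13) → f = -668/13
  (9/2, 0) → f = -36

The minimum is at (11, 22). Substituting into each constraint, equality holds for (i) and (iii); the remaining constraints have slack.

(i) and (iii)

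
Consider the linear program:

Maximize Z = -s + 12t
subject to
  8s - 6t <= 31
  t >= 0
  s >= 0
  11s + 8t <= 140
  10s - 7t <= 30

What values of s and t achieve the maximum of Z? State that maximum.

s = 0, t = 35/2, maximum Z = 210

Extreme points and Z = -s + 12t:
  (0, 0) → Z = 0
  (3, 0) → Z = -3
  (0, 35/2) → Z = 210
  (1220/157, 1070/157) → Z = 11620/157

The optimum lies where s = 0 and 11s + 8t = 140.
Solving simultaneously gives s = 0, t = 35/2.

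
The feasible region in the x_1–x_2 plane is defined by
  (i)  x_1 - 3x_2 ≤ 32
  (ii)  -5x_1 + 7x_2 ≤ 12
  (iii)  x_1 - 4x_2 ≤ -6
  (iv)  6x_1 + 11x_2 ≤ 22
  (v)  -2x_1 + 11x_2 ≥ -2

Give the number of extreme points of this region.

Of the 10 pairwise boundary intersections, those satisfying every inequality are:
  (-6/13, 18/13)
  (22/97, 182/97)
  (22/35, 58/35)

3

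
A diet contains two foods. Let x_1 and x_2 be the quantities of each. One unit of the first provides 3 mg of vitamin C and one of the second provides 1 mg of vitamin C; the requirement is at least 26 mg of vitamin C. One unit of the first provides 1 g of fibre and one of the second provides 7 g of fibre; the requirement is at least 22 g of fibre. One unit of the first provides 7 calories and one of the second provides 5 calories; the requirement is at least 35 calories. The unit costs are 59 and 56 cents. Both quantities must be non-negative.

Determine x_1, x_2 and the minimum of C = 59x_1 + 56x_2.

x_1 = 8, x_2 = 2, minimum C = 584

The feasible region is unbounded (it extends along (0, 1), (1, 0)), but C strictly increases along every unbounded feasible direction, so there is no improving ray and the minimum is attained at a vertex.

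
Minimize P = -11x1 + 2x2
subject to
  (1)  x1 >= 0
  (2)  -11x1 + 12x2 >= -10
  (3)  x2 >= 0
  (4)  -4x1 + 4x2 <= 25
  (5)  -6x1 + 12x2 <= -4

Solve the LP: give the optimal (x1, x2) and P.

x1 = 6/5, x2 = 4/15, minimum P = -38/3

Extreme points and P = -11x1 + 2x2:
  (10/11, 0) → P = -10
  (6/5, 4/15) → P = -38/3
  (2/3, 0) → P = -22/3

At the optimal vertex, -11x1 + 12x2 = -10 and -6x1 + 12x2 = -4.
Solving simultaneously gives x1 = 6/5, x2 = 4/15.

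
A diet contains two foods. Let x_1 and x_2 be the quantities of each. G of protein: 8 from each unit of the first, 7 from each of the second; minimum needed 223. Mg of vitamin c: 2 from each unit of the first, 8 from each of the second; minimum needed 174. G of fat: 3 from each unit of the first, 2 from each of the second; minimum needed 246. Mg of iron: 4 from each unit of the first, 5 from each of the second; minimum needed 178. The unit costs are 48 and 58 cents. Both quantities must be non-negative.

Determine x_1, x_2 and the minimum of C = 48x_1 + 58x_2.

x_1 = 81, x_2 = 3/2, minimum C = 3975

Feasible corners and C = 48x_1 + 58x_2:
  (0, 123) → C = 7134
  (87, 0) → C = 4176
  (81, 3/2) → C = 3975
The feasible region is unbounded (it extends along (0, 1), (1, 0)), but C strictly increases along every unbounded feasible direction, so there is no improving ray and the minimum is attained at a vertex.

The binding constraints are 2x_1 + 8x_2 = 174 and 3x_1 + 2x_2 = 246.
Solving simultaneously gives x_1 = 81, x_2 = 3/2.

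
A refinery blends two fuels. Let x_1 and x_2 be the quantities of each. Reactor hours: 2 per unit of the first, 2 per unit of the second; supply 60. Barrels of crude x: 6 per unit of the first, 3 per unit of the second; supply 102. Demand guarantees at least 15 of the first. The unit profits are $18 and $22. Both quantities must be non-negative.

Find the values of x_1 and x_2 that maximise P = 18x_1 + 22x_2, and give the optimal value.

Vertices and P = 18x_1 + 22x_2:
  (17, 0) → P = 306
  (15, 0) → P = 270
  (15, 4) → P = 358

x_1 = 15, x_2 = 4, maximum P = 358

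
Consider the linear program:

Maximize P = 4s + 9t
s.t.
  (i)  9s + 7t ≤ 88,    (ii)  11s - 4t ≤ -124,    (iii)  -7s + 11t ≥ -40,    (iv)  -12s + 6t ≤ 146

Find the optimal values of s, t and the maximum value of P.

Extreme points and P = 4s + 9t:
  (-508/31, -436/31) → P = -5956/31
  (-80/9, 59/9) → P = 211/9
  (-923/45, -751/45) → P = -10451/45

The optimum lies where 11s - 4t = -124 and -12s + 6t = 146.
Solving simultaneously gives s = -80/9, t = 59/9.

s = -80/9, t = 59/9, maximum P = 211/9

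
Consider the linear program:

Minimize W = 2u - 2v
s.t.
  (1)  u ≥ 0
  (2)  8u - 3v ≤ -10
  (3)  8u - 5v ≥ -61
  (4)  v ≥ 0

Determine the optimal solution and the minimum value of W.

u = 133/16, v = 51/2, minimum W = -275/8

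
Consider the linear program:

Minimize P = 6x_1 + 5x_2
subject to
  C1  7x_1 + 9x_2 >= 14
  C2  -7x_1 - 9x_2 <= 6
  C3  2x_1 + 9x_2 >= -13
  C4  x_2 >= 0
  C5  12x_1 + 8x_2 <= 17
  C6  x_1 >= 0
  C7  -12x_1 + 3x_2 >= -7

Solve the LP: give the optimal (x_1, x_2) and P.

x_1 = 0, x_2 = 14/9, minimum P = 70/9

Corner points and P = 6x_1 + 5x_2:
  (41/52, 49/52) → P = 491/52
  (0, 14/9) → P = 70/9
  (0, 17/8) → P = 85/8

The binding constraints are 7x_1 + 9x_2 = 14 and x_1 = 0.
Solving simultaneously gives x_1 = 0, x_2 = 14/9.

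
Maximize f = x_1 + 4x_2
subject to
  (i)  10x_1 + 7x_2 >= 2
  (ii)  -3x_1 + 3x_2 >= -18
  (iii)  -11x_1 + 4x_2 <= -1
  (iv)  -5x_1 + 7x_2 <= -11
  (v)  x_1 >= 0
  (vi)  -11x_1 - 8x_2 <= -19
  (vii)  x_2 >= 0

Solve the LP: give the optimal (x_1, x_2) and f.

Feasible corners and f = x_1 + 4x_2:
  (31/2, 19/2) → f = 107/2
  (6, 0) → f = 6
  (11/5, 0) → f = 11/5

x_1 = 31/2, x_2 = 19/2, maximum f = 107/2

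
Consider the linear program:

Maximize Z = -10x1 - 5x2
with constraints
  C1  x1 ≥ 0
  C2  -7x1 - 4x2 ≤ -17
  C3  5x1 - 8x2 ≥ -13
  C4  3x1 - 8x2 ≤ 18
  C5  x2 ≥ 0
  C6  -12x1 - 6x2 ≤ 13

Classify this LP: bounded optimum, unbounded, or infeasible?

bounded optimum

Vertices and Z = -10x1 - 5x2:
  (21/19, 44/19) → Z = -430/19
  (17/7, 0) → Z = -170/7
  (6, 0) → Z = -60
The feasible region has finitely many vertices and no improving ray; the maximum is -430/19 at (21/19, 44/19).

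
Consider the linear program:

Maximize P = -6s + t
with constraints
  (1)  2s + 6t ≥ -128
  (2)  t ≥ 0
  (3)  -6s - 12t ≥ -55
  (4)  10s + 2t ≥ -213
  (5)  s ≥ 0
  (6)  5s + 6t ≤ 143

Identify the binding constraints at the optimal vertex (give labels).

(3) and (5)

Feasible corners and P = -6s + t:
  (55/6, 0) → P = -55
  (0, 0) → P = 0
  (0, 55/12) → P = 55/12

The maximum is at (0, 55/12). Substituting into each constraint, equality holds for (3) and (5); the remaining constraints have slack.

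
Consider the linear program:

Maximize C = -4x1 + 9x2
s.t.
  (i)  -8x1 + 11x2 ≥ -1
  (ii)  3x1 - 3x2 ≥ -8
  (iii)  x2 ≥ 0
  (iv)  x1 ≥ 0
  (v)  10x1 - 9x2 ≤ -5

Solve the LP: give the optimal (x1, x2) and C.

x1 = 19, x2 = 65/3, maximum C = 119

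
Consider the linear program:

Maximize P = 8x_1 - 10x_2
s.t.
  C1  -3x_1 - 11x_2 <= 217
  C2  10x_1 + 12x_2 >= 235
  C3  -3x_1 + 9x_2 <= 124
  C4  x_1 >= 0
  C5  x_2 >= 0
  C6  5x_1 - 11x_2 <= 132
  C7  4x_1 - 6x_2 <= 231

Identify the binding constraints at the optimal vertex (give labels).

Corner points and P = 8x_1 - 10x_2:
  (209/42, 1945/126) → P = -1031/9
  (47/2, 0) → P = 188
  (941/6, 1189/18) → P = 5347/9
  (132/5, 0) → P = 1056/5
  (1749/14, 627/14) → P = 3861/7

The maximum is at (941/6, 1189/18). Substituting into each constraint, equality holds for C3 and C7; the remaining constraints have slack.

C3 and C7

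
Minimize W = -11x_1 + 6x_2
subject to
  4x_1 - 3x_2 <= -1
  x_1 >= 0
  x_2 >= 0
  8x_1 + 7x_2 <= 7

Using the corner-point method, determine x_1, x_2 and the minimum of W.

x_1 = 7/26, x_2 = 9/13, minimum W = 31/26

Corner points and W = -11x_1 + 6x_2:
  (0, 1/3) → W = 2
  (7/26, 9/13) → W = 31/26
  (0, 1) → W = 6

The optimum lies where 4x_1 - 3x_2 = -1 and 8x_1 + 7x_2 = 7.
Solving simultaneously gives x_1 = 7/26, x_2 = 9/13.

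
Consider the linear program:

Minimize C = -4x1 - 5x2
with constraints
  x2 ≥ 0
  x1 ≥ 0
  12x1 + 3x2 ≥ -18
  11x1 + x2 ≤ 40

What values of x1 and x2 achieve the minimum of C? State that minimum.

x1 = 0, x2 = 40, minimum C = -200

Extreme points and C = -4x1 - 5x2:
  (0, 0) → C = 0
  (40/11, 0) → C = -160/11
  (0, 40) → C = -200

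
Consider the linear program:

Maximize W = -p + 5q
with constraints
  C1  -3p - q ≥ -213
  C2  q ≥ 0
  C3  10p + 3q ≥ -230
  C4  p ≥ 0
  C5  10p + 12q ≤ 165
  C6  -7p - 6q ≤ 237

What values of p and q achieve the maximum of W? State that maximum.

Feasible corners and W = -p + 5q:
  (0, 0) → W = 0
  (33/2, 0) → W = -33/2
  (0, 55/4) → W = 275/4

The optimum lies where p = 0 and 10p + 12q = 165.
Solving simultaneously gives p = 0, q = 55/4.

p = 0, q = 55/4, maximum W = 275/4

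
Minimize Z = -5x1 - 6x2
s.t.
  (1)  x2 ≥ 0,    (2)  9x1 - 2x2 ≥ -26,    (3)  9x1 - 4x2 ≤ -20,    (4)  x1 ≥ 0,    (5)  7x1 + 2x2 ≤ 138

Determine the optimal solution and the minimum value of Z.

Feasible corners and Z = -5x1 - 6x2:
  (0, 13) → Z = -78
  (7, 89/2) → Z = -302
  (0, 5) → Z = -30
  (256/23, 691/23) → Z = -5426/23

x1 = 7, x2 = 89/2, minimum Z = -302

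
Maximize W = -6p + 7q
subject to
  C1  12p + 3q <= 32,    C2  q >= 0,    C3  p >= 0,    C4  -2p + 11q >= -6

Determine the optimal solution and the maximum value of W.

p = 0, q = 32/3, maximum W = 224/3

Extreme points and W = -6p + 7q:
  (8/3, 0) → W = -16
  (0, 32/3) → W = 224/3
  (0, 0) → W = 0

The optimum lies where 12p + 3q = 32 and p = 0.
Solving simultaneously gives p = 0, q = 32/3.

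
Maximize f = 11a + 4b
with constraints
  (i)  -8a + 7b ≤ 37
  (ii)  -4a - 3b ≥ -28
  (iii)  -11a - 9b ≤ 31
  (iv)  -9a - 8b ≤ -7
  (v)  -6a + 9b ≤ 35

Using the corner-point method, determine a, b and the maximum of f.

a = 203/5, b = -224/5, maximum f = 1337/5

Vertices and f = 11a + 4b:
  (203/5, -224/5) → f = 1337/5
  (49/18, 154/27) → f = 2849/54
  (-217/129, 119/43) → f = -959/129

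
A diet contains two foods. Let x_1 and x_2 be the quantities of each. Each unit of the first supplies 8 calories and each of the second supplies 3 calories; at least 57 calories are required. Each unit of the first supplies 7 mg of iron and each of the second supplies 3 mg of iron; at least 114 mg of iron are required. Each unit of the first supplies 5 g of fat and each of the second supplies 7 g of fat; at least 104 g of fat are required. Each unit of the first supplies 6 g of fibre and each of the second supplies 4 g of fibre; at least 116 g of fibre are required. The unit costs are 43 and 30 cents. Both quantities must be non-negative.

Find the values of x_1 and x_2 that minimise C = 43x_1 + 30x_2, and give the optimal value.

Feasible corners and C = 43x_1 + 30x_2:
  (0, 38) → C = 1140
  (104/5, 0) → C = 4472/5
  (54/5, 64/5) → C = 4242/5
  (18, 2) → C = 834
The feasible region is unbounded (it extends along (0, 1), (1, 0)), but C strictly increases along every unbounded feasible direction, so there is no improving ray and the minimum is attained at a vertex.

The optimum lies where 5x_1 + 7x_2 = 104 and 6x_1 + 4x_2 = 116.
Solving simultaneously gives x_1 = 18, x_2 = 2.

x_1 = 18, x_2 = 2, minimum C = 834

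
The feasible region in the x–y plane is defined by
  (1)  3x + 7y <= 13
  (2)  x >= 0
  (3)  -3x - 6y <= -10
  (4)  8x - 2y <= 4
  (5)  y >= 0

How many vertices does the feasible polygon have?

4

Intersecting each pair of boundary lines and keeping only the points that satisfy every inequality leaves:
  (0, 13/7)
  (27/31, 46/31)
  (0, 5/3)
  (22/27, 34/27)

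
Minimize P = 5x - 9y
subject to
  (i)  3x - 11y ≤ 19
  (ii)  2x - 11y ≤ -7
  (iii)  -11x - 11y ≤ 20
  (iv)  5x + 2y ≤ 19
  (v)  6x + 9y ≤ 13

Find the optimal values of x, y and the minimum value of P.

Corner points and P = 5x - 9y:
  (-27/13, 37/143) → P = -1818/143
  (20/21, 17/21) → P = -53/21
  (-323/33, 263/33) → P = -362/3

At the optimal vertex, -11x - 11y = 20 and 6x + 9y = 13.
Solving simultaneously gives x = -323/33, y = 263/33.

x = -323/33, y = 263/33, minimum P = -362/3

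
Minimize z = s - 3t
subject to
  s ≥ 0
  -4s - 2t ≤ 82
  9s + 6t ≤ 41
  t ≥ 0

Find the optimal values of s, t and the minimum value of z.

s = 0, t = 41/6, minimum z = -41/2

Feasible corners and z = s - 3t:
  (0, 41/6) → z = -41/2
  (0, 0) → z = 0
  (41/9, 0) → z = 41/9

The binding constraints are s = 0 and 9s + 6t = 41.
Solving simultaneously gives s = 0, t = 41/6.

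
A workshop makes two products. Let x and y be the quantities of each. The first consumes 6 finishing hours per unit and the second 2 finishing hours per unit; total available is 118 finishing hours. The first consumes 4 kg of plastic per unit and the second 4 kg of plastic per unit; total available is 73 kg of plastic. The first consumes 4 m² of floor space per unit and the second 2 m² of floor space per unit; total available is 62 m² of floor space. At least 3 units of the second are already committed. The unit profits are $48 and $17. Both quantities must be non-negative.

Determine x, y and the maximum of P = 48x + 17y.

Vertices and P = 48x + 17y:
  (0, 73/4) → P = 1241/4
  (0, 3) → P = 51
  (51/4, 11/2) → P = 1411/2
  (14, 3) → P = 723

At the optimal vertex, 4x + 2y = 62 and y = 3.
Solving simultaneously gives x = 14, y = 3.

x = 14, y = 3, maximum P = 723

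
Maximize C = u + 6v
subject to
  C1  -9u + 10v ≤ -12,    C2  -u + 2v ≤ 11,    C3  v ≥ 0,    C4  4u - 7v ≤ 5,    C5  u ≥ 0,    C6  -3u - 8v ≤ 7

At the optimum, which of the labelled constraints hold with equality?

Feasible corners and C = u + 6v:
  (67/4, 111/8) → C = 100
  (34/23, 3/23) → C = 52/23
  (87, 49) → C = 381

The maximum is at (87, 49). Substituting into each constraint, equality holds for C2 and C4; the remaining constraints have slack.

C2 and C4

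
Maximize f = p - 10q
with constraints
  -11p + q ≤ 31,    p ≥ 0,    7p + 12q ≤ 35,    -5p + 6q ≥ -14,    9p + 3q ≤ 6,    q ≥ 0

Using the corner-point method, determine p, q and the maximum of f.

p = 2/3, q = 0, maximum f = 2/3

Feasible corners and f = p - 10q:
  (0, 2) → f = -20
  (0, 0) → f = 0
  (2/3, 0) → f = 2/3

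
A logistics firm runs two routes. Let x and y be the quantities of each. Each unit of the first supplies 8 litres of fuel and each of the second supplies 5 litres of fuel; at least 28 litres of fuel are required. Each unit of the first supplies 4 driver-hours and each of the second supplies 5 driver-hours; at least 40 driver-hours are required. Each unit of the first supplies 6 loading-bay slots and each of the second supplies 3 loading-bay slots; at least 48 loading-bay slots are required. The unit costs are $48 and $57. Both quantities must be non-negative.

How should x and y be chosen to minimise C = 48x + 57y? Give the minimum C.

x = 20/3, y = 8/3, minimum C = 472

Feasible corners and C = 48x + 57y:
  (0, 16) → C = 912
  (10, 0) → C = 480
  (20/3, 8/3) → C = 472
The feasible region is unbounded (it extends along (0, 1), (1, 0)), but C strictly increases along every unbounded feasible direction, so there is no improving ray and the minimum is attained at a vertex.

The binding constraints are 4x + 5y = 40 and 6x + 3y = 48.
Solving simultaneously gives x = 20/3, y = 8/3.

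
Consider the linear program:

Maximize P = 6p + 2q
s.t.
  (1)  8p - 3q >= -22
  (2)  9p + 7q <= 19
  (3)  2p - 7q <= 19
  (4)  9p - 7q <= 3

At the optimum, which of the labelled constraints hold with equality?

Corner points and P = 6p + 2q:
  (-97/83, 350/83) → P = 118/83
  (-211/50, -98/25) → P = -829/25
  (11/9, 8/7) → P = 202/21
  (-16/7, -165/49) → P = -1002/49

The maximum is at (11/9, 8/7). Substituting into each constraint, equality holds for (2) and (4); the remaining constraints have slack.

(2) and (4)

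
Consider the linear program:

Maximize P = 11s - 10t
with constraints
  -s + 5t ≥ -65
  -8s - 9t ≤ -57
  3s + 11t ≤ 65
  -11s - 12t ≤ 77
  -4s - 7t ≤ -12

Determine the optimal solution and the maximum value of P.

s = 40, t = -5, maximum P = 490

Extreme points and P = 11s - 10t:
  (40, -5) → P = 490
  (515/27, -248/27) → P = 905/3
  (42/61, 349/61) → P = -3028/61
  (291/20, -33/5) → P = 4521/20

At the optimal vertex, -s + 5t = -65 and 3s + 11t = 65.
Solving simultaneously gives s = 40, t = -5.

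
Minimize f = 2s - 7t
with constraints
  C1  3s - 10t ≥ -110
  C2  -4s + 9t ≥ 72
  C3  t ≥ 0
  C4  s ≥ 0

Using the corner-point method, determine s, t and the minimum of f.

s = 270/13, t = 224/13, minimum f = -1028/13

Vertices and f = 2s - 7t:
  (270/13, 224/13) → f = -1028/13
  (0, 11) → f = -77
  (0, 8) → f = -56

The optimum lies where 3s - 10t = -110 and -4s + 9t = 72.
Solving simultaneously gives s = 270/13, t = 224/13.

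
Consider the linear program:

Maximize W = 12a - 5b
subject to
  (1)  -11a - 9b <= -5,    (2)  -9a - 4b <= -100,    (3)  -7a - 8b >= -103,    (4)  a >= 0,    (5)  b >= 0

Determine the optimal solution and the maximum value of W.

Vertices and W = 12a - 5b:
  (97/11, 227/44) → W = 3521/44
  (100/9, 0) → W = 400/3
  (103/7, 0) → W = 1236/7

At the optimal vertex, -7a - 8b = -103 and b = 0.
Solving simultaneously gives a = 103/7, b = 0.

a = 103/7, b = 0, maximum W = 1236/7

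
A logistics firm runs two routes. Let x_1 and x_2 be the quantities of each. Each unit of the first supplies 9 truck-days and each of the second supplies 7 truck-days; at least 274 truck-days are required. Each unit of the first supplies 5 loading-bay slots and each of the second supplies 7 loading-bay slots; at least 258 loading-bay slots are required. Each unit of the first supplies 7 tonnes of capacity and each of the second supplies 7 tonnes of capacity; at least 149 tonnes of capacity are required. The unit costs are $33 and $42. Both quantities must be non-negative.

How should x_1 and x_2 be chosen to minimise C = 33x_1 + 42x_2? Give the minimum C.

Feasible corners and C = 33x_1 + 42x_2:
  (0, 274/7) → C = 1644
  (258/5, 0) → C = 8514/5
  (4, 34) → C = 1560
The feasible region is unbounded (it extends along (0, 1), (1, 0)), but C strictly increases along every unbounded feasible direction, so there is no improving ray and the minimum is attained at a vertex.

The binding constraints are 9x_1 + 7x_2 = 274 and 5x_1 + 7x_2 = 258.
Solving simultaneously gives x_1 = 4, x_2 = 34.

x_1 = 4, x_2 = 34, minimum C = 1560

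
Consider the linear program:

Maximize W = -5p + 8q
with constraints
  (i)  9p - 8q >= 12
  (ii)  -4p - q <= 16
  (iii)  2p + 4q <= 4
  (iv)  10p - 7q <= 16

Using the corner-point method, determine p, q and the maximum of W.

Feasible corners and W = -5p + 8q:
  (-116/41, -192/41) → W = -956/41
  (20/13, 3/13) → W = -76/13
  (-48/19, -112/19) → W = -656/19
  (46/27, 4/27) → W = -22/3

p = 20/13, q = 3/13, maximum W = -76/13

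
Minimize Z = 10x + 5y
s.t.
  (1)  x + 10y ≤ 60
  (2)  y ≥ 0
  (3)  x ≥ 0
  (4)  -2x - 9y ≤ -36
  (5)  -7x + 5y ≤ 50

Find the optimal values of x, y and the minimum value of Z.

The optimum lies where x = 0 and -2x - 9y = -36.
Solving simultaneously gives x = 0, y = 4.

x = 0, y = 4, minimum Z = 20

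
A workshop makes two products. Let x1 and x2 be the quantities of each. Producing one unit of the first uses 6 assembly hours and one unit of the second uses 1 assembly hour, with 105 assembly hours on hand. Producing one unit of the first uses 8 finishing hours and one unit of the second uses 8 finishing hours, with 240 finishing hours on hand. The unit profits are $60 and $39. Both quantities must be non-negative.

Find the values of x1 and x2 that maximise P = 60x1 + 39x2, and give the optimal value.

Corner points and P = 60x1 + 39x2:
  (0, 0) → P = 0
  (0, 30) → P = 1170
  (35/2, 0) → P = 1050
  (15, 15) → P = 1485

The binding constraints are 6x1 + x2 = 105 and 8x1 + 8x2 = 240.
Solving simultaneously gives x1 = 15, x2 = 15.

x1 = 15, x2 = 15, maximum P = 1485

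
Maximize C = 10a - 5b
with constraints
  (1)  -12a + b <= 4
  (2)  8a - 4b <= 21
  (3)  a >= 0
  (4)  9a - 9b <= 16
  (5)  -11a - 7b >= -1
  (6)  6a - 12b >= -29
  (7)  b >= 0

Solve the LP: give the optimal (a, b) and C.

a = 1/11, b = 0, maximum C = 10/11

Corner points and C = 10a - 5b:
  (0, 1/7) → C = -5/7
  (0, 0) → C = 0
  (1/11, 0) → C = 10/11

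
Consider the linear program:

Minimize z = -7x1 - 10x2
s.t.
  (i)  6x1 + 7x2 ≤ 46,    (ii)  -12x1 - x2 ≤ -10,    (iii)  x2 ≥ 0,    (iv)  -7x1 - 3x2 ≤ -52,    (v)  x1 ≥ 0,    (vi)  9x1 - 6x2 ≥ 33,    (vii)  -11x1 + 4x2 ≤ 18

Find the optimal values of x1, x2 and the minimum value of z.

x1 = 226/31, x2 = 10/31, minimum z = -1682/31

Vertices and z = -7x1 - 10x2:
  (23/3, 0) → z = -161/3
  (226/31, 10/31) → z = -1682/31
  (52/7, 0) → z = -52

The optimum lies where 6x1 + 7x2 = 46 and -7x1 - 3x2 = -52.
Solving simultaneously gives x1 = 226/31, x2 = 10/31.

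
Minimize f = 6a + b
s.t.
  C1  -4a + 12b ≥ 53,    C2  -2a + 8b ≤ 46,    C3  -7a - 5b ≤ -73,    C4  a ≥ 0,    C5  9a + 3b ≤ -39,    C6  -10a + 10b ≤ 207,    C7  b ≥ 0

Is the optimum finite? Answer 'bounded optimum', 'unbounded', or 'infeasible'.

The boundaries -4a + 12b = 53 and -2a + 8b = 46 meet at (16, 39/4), but that point violates 9a + 3b ≤ -39. Every candidate vertex is excluded by some other constraint, so the feasible region is empty.

infeasible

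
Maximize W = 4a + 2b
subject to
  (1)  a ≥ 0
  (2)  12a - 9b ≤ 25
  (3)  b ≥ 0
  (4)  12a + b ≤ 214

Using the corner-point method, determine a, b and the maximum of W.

Feasible corners and W = 4a + 2b:
  (0, 0) → W = 0
  (0, 214) → W = 428
  (25/12, 0) → W = 25/3
  (1951/120, 189/10) → W = 617/6

a = 0, b = 214, maximum W = 428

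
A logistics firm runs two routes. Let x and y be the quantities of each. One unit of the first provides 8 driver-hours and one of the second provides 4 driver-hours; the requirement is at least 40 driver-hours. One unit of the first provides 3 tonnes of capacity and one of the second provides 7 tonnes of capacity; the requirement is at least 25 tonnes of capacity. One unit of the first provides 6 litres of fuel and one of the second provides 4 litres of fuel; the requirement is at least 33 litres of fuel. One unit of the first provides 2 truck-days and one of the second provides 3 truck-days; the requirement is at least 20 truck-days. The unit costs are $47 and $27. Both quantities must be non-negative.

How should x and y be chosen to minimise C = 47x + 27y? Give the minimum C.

Vertices and C = 47x + 27y:
  (0, 10) → C = 270
  (10, 0) → C = 470
  (5/2, 5) → C = 505/2
The feasible region is unbounded (it extends along (0, 1), (1, 0)), but C strictly increases along every unbounded feasible direction, so there is no improving ray and the minimum is attained at a vertex.

x = 5/2, y = 5, minimum C = 505/2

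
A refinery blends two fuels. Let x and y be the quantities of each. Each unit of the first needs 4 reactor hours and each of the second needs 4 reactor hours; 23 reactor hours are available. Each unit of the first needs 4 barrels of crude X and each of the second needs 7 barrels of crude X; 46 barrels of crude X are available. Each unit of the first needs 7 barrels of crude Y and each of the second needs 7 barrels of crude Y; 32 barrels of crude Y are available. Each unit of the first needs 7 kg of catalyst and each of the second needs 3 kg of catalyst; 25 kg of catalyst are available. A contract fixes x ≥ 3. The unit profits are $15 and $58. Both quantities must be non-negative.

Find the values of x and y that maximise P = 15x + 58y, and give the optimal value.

Corner points and P = 15x + 58y:
  (25/7, 0) → P = 375/7
  (3, 0) → P = 45
  (3, 4/3) → P = 367/3

x = 3, y = 4/3, maximum P = 367/3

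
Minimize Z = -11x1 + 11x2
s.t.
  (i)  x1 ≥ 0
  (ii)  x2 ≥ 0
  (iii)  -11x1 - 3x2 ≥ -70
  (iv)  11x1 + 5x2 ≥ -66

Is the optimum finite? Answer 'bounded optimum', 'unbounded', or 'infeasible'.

bounded optimum

Extreme points and Z = -11x1 + 11x2:
  (0, 0) → Z = 0
  (0, 70/3) → Z = 770/3
  (70/11, 0) → Z = -70
The feasible region has finitely many vertices and no improving ray; the minimum is -70 at (70/11, 0).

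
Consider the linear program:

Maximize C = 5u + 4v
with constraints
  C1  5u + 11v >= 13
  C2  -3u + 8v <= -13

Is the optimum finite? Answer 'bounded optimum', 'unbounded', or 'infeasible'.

unbounded

From the feasible point (247/73, -26/73), moving in the direction (11, -5) keeps every constraint satisfied while C increases without bound.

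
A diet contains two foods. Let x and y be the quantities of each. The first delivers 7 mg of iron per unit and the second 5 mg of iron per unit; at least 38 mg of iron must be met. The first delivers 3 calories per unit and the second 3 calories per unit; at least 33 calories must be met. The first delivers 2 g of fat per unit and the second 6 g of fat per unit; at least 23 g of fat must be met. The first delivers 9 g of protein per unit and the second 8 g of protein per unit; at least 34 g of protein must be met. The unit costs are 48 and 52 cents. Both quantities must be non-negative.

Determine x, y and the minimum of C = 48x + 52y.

Vertices and C = 48x + 52y:
  (0, 11) → C = 572
  (23/2, 0) → C = 552
  (43/4, 1/4) → C = 529
The feasible region is unbounded (it extends along (0, 1), (1, 0)), but C strictly increases along every unbounded feasible direction, so there is no improving ray and the minimum is attained at a vertex.

At the optimal vertex, 3x + 3y = 33 and 2x + 6y = 23.
Solving simultaneously gives x = 43/4, y = 1/4.

x = 43/4, y = 1/4, minimum C = 529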